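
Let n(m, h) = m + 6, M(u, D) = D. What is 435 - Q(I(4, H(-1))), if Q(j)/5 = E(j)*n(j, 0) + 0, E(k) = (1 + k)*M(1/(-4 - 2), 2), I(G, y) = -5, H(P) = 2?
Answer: 475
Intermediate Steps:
n(m, h) = 6 + m
E(k) = 2 + 2*k (E(k) = (1 + k)*2 = 2 + 2*k)
Q(j) = 5*(2 + 2*j)*(6 + j) (Q(j) = 5*((2 + 2*j)*(6 + j) + 0) = 5*((2 + 2*j)*(6 + j)) = 5*(2 + 2*j)*(6 + j))
435 - Q(I(4, H(-1))) = 435 - 10*(1 - 5)*(6 - 5) = 435 - 10*(-4) = 435 - 1*(-40) = 435 + 40 = 475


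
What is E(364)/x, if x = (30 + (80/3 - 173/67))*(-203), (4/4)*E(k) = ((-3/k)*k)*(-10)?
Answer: -6030/2206813 ≈ -0.0027324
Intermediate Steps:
E(k) = 30 (E(k) = ((-3/k)*k)*(-10) = -3*(-10) = 30)
x = -2206813/201 (x = (30 + (80*(⅓) - 173*1/67))*(-203) = (30 + (80/3 - 173/67))*(-203) = (30 + 4841/201)*(-203) = (10871/201)*(-203) = -2206813/201 ≈ -10979.)
E(364)/x = 30/(-2206813/201) = 30*(-201/2206813) = -6030/2206813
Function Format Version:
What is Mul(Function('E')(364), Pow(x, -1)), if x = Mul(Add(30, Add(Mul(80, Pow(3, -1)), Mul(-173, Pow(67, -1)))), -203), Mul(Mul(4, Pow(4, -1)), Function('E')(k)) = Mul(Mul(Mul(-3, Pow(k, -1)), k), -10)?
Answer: Rational(-6030, 2206813) ≈ -0.0027324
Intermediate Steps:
Function('E')(k) = 30 (Function('E')(k) = Mul(Mul(Mul(-3, Pow(k, -1)), k), -10) = Mul(-3, -10) = 30)
x = Rational(-2206813, 201) (x = Mul(Add(30, Add(Mul(80, Rational(1, 3)), Mul(-173, Rational(1, 67)))), -203) = Mul(Add(30, Add(Rational(80, 3), Rational(-173, 67))), -203) = Mul(Add(30, Rational(4841, 201)), -203) = Mul(Rational(10871, 201), -203) = Rational(-2206813, 201) ≈ -10979.)
Mul(Function('E')(364), Pow(x, -1)) = Mul(30, Pow(Rational(-2206813, 201), -1)) = Mul(30, Rational(-201, 2206813)) = Rational(-6030, 2206813)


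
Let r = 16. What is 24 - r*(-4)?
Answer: 88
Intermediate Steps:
24 - r*(-4) = 24 - 16*(-4) = 24 - 1*(-64) = 24 + 64 = 88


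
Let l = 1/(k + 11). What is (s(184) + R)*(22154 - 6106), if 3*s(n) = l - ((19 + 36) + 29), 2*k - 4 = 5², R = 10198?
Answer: 1468875328/9 ≈ 1.6321e+8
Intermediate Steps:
k = 29/2 (k = 2 + (½)*5² = 2 + (½)*25 = 2 + 25/2 = 29/2 ≈ 14.500)
l = 2/51 (l = 1/(29/2 + 11) = 1/(51/2) = 2/51 ≈ 0.039216)
s(n) = -4282/153 (s(n) = (2/51 - ((19 + 36) + 29))/3 = (2/51 - (55 + 29))/3 = (2/51 - 1*84)/3 = (2/51 - 84)/3 = (⅓)*(-4282/51) = -4282/153)
(s(184) + R)*(22154 - 6106) = (-4282/153 + 10198)*(22154 - 6106) = (1556012/153)*16048 = 1468875328/9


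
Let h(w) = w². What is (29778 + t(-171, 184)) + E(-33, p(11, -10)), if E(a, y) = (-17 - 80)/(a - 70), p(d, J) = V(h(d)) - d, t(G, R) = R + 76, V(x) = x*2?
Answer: 3094011/103 ≈ 30039.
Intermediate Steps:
V(x) = 2*x
t(G, R) = 76 + R
p(d, J) = -d + 2*d² (p(d, J) = 2*d² - d = -d + 2*d²)
E(a, y) = -97/(-70 + a)
(29778 + t(-171, 184)) + E(-33, p(11, -10)) = (29778 + (76 + 184)) - 97/(-70 - 33) = (29778 + 260) - 97/(-103) = 30038 - 97*(-1/103) = 30038 + 97/103 = 3094011/103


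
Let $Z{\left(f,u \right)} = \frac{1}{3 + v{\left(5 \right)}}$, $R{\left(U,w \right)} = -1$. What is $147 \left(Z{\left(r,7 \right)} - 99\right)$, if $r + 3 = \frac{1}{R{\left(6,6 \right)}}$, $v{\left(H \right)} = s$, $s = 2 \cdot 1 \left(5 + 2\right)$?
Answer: $- \frac{247254}{17} \approx -14544.0$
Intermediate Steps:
$s = 14$ ($s = 2 \cdot 7 = 14$)
$v{\left(H \right)} = 14$
$r = -4$ ($r = -3 + \frac{1}{-1} = -3 - 1 = -4$)
$Z{\left(f,u \right)} = \frac{1}{17}$ ($Z{\left(f,u \right)} = \frac{1}{3 + 14} = \frac{1}{17}$)
$147 \left(Z{\left(r,7 \right)} - 99\right) = 147 \left(\frac{1}{17} - 99\right) = 147 \left(- \frac{1682}{17}\right) = - \frac{247254}{17}$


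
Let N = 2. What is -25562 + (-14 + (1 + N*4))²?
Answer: -25537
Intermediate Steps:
-25562 + (-14 + (1 + N*4))² = -25562 + (-14 + (1 + 2*4))² = -25562 + (-14 + (1 + 8))² = -25562 + (-14 + 9)² = -25562 + (-5)² = -25562 + 25 = -25537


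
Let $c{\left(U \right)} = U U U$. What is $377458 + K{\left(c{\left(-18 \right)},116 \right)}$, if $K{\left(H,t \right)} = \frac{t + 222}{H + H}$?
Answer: $\frac{2201334887}{5832} \approx 3.7746 \cdot 10^{5}$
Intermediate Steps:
$c{\left(U \right)} = U^{3}$ ($c{\left(U \right)} = U^{2} U = U^{3}$)
$K{\left(H,t \right)} = \frac{222 + t}{2 H}$
$377458 + K{\left(c{\left(-18 \right)},116 \right)} = 377458 + \frac{222 + 116}{2 \left(-18\right)^{3}} = 377458 + \frac{1}{2} \frac{1}{-5832} \cdot 338 = 377458 + \frac{1}{2} \left(- \frac{1}{5832}\right) 338 = 377458 - \frac{169}{5832} = \frac{2201334887}{5832}$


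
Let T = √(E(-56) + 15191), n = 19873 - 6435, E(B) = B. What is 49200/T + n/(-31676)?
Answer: -6719/15838 + 3280*√15135/1009 ≈ 399.50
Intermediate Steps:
n = 13438
T = √15135 (T = √(-56 + 15191) = √15135 ≈ 123.02)
49200/T + n/(-31676) = 49200/(√15135) + 13438/(-31676) = 49200*(√15135/15135) + 13438*(-1/31676) = 3280*√15135/1009 - 6719/15838 = -6719/15838 + 3280*√15135/1009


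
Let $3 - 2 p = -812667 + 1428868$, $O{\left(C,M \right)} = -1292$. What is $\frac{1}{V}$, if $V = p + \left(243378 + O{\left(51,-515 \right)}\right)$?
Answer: $- \frac{1}{66013} \approx -1.5149 \cdot 10^{-5}$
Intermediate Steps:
$p = -308099$ ($p = \frac{3}{2} - \frac{-812667 + 1428868}{2} = \frac{3}{2} - \frac{616201}{2} = -308099$)
$V = -66013$ ($V = -308099 + \left(243378 - 1292\right) = -308099 + 242086 = -66013$)
$\frac{1}{V} = \frac{1}{-66013} = - \frac{1}{66013}$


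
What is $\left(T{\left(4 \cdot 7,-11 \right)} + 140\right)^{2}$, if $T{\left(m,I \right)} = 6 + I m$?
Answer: $26244$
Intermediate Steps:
$\left(T{\left(4 \cdot 7,-11 \right)} + 140\right)^{2} = \left(\left(6 - 11 \cdot 4 \cdot 7\right) + 140\right)^{2} = \left(\left(6 - 308\right) + 140\right)^{2} = \left(-302 + 140\right)^{2} = \left(-162\right)^{2} = 26244$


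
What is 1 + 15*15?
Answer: 226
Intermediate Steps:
1 + 15*15 = 1 + 225 = 226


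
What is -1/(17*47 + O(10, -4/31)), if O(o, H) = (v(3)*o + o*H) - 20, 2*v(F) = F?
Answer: -31/24574 ≈ -0.0012615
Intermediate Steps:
v(F) = F/2
O(o, H) = -20 + 3*o/2 + H*o (O(o, H) = (((½)*3)*o + o*H) - 20 = (3*o/2 + H*o) - 20 = -20 + 3*o/2 + H*o)
-1/(17*47 + O(10, -4/31)) = -1/(17*47 + (-20 + (3/2)*10 - 4/31*10)) = -1/(799 + (-20 + 15 - 4*1/31*10)) = -1/(799 + (-20 + 15 - 4/31*10)) = -1/(799 + (-20 + 15 - 40/31)) = -1/(799 - 195/31) = -1/24574/31 = -1*31/24574 = -31/24574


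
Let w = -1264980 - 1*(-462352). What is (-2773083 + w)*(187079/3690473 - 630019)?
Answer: 8313770944113576588/3690473 ≈ 2.2528e+12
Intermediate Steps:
w = -802628 (w = -1264980 + 462352 = -802628)
(-2773083 + w)*(187079/3690473 - 630019) = (-2773083 - 802628)*(187079/3690473 - 630019) = -3575711*(187079*(1/3690473) - 630019) = -3575711*(187079/3690473 - 630019) = -3575711*(-2325067921908/3690473) = 8313770944113576588/3690473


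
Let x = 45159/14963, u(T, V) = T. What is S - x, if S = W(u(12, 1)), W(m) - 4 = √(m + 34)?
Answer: 14693/14963 + √46 ≈ 7.7643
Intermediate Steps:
x = 45159/14963 (x = 45159*(1/14963) = 45159/14963 ≈ 3.0180)
W(m) = 4 + √(34 + m) (W(m) = 4 + √(m + 34) = 4 + √(34 + m))
S = 4 + √46 (S = 4 + √(34 + 12) = 4 + √46 ≈ 10.782)
S - x = (4 + √46) - 1*45159/14963 = (4 + √46) - 45159/14963 = 14693/14963 + √46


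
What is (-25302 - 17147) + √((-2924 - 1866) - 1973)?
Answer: -42449 + I*√6763 ≈ -42449.0 + 82.237*I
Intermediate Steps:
(-25302 - 17147) + √((-2924 - 1866) - 1973) = -42449 + √(-4790 - 1973) = -42449 + √(-6763) = -42449 + I*√6763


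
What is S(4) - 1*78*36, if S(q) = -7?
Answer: -2815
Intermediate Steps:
S(4) - 1*78*36 = -7 - 1*78*36 = -7 - 78*36 = -7 - 2808 = -2815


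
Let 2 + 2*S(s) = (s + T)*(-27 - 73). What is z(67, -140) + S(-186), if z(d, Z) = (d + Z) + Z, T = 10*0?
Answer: 9086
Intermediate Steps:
T = 0
z(d, Z) = d + 2*Z (z(d, Z) = (Z + d) + Z = d + 2*Z)
S(s) = -1 - 50*s (S(s) = -1 + ((s + 0)*(-27 - 73))/2 = -1 + (s*(-100))/2 = -1 + (-100*s)/2 = -1 - 50*s)
z(67, -140) + S(-186) = (67 + 2*(-140)) + (-1 - 50*(-186)) = (67 - 280) + (-1 + 9300) = -213 + 9299 = 9086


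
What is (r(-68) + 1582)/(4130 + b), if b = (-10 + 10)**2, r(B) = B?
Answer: 757/2065 ≈ 0.36659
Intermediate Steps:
b = 0 (b = 0**2 = 0)
(r(-68) + 1582)/(4130 + b) = (-68 + 1582)/(4130 + 0) = 1514/4130 = 1514*(1/4130) = 757/2065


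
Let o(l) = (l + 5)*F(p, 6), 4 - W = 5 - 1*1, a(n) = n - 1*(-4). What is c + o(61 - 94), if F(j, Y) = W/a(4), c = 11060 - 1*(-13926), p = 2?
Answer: 24986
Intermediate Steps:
a(n) = 4 + n (a(n) = n + 4 = 4 + n)
c = 24986 (c = 11060 + 13926 = 24986)
W = 0 (W = 4 - (5 - 1*1) = 4 - (5 - 1) = 4 - 1*4 = 4 - 4 = 0)
F(j, Y) = 0 (F(j, Y) = 0/(4 + 4) = 0/8 = 0*(⅛) = 0)
o(l) = 0 (o(l) = (l + 5)*0 = (5 + l)*0 = 0)
c + o(61 - 94) = 24986 + 0 = 24986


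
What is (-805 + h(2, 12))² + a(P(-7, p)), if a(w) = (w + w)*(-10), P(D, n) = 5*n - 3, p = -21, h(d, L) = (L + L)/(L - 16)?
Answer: 659881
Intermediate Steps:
h(d, L) = 2*L/(-16 + L) (h(d, L) = (2*L)/(-16 + L) = 2*L/(-16 + L))
P(D, n) = -3 + 5*n
a(w) = -20*w (a(w) = (2*w)*(-10) = -20*w)
(-805 + h(2, 12))² + a(P(-7, p)) = (-805 + 2*12/(-16 + 12))² - 20*(-3 + 5*(-21)) = (-805 + 2*12/(-4))² - 20*(-3 - 105) = (-805 + 2*12*(-¼))² - 20*(-108) = (-805 - 6)² + 2160 = (-811)² + 2160 = 657721 + 2160 = 659881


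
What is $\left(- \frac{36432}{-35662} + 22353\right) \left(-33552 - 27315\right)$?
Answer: $- \frac{2205568638423}{1621} \approx -1.3606 \cdot 10^{9}$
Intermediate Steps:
$\left(- \frac{36432}{-35662} + 22353\right) \left(-33552 - 27315\right) = \left(\left(-36432\right) \left(- \frac{1}{35662}\right) + 22353\right) \left(-60867\right) = \left(\frac{1656}{1621} + 22353\right) \left(-60867\right) = \frac{36235869}{1621} \left(-60867\right) = - \frac{2205568638423}{1621}$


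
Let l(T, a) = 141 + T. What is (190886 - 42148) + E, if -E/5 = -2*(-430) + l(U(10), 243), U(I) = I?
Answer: 143683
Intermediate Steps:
E = -5055 (E = -5*(-2*(-430) + (141 + 10)) = -5*(860 + 151) = -5*1011 = -5055)
(190886 - 42148) + E = (190886 - 42148) - 5055 = 148738 - 5055 = 143683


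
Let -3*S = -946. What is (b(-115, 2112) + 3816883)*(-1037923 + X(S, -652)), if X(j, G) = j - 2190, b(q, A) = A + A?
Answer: -11919534428051/3 ≈ -3.9732e+12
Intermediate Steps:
S = 946/3 (S = -1/3*(-946) = 946/3 ≈ 315.33)
b(q, A) = 2*A
X(j, G) = -2190 + j
(b(-115, 2112) + 3816883)*(-1037923 + X(S, -652)) = (2*2112 + 3816883)*(-1037923 + (-2190 + 946/3)) = (4224 + 3816883)*(-1037923 - 5624/3) = 3821107*(-3119393/3) = -11919534428051/3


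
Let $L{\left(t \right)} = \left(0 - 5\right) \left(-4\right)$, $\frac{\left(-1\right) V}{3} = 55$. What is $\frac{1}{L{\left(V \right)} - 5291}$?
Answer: $- \frac{1}{5271} \approx -0.00018972$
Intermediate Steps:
$V = -165$ ($V = \left(-3\right) 55 = -165$)
$L{\left(t \right)} = 20$ ($L{\left(t \right)} = \left(-5\right) \left(-4\right) = 20$)
$\frac{1}{L{\left(V \right)} - 5291} = \frac{1}{20 - 5291} = \frac{1}{-5271} = - \frac{1}{5271}$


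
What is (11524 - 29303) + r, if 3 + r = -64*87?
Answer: -23350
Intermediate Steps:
r = -5571 (r = -3 - 64*87 = -3 - 5568 = -5571)
(11524 - 29303) + r = (11524 - 29303) - 5571 = -17779 - 5571 = -23350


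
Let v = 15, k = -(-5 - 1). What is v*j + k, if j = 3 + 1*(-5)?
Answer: -24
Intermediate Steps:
k = 6 (k = -1*(-6) = 6)
j = -2 (j = 3 - 5 = -2)
v*j + k = 15*(-2) + 6 = -30 + 6 = -24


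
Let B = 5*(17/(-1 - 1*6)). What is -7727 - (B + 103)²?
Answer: -783119/49 ≈ -15982.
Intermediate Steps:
B = -85/7 (B = 5*(17/(-1 - 6)) = 5*(17/(-7)) = 5*(17*(-⅐)) = 5*(-17/7) = -85/7 ≈ -12.143)
-7727 - (B + 103)² = -7727 - (-85/7 + 103)² = -7727 - (636/7)² = -7727 - 1*404496/49 = -7727 - 404496/49 = -783119/49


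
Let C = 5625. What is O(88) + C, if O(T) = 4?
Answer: 5629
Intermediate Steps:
O(88) + C = 4 + 5625 = 5629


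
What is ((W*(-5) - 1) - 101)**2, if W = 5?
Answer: 16129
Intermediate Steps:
((W*(-5) - 1) - 101)**2 = ((5*(-5) - 1) - 101)**2 = ((-25 - 1) - 101)**2 = (-26 - 101)**2 = (-127)**2 = 16129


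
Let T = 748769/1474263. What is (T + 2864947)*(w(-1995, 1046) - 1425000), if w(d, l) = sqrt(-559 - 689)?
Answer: -40943895943250000/10029 + 344790702680*I*sqrt(78)/30087 ≈ -4.0826e+12 + 1.0121e+8*I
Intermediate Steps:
T = 15281/30087 (T = 748769*(1/1474263) = 15281/30087 ≈ 0.50789)
w(d, l) = 4*I*sqrt(78) (w(d, l) = sqrt(-1248) = 4*I*sqrt(78))
(T + 2864947)*(w(-1995, 1046) - 1425000) = (15281/30087 + 2864947)*(4*I*sqrt(78) - 1425000) = 86197675670*(-1425000 + 4*I*sqrt(78))/30087 = -40943895943250000/10029 + 344790702680*I*sqrt(78)/30087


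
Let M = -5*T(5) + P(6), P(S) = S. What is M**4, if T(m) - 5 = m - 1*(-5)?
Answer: 22667121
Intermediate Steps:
T(m) = 10 + m (T(m) = 5 + (m - 1*(-5)) = 5 + (m + 5) = 5 + (5 + m) = 10 + m)
M = -69 (M = -5*(10 + 5) + 6 = -5*15 + 6 = -75 + 6 = -69)
M**4 = (-69)**4 = 22667121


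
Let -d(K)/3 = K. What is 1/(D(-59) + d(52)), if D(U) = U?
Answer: -1/215 ≈ -0.0046512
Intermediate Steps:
d(K) = -3*K
1/(D(-59) + d(52)) = 1/(-59 - 3*52) = 1/(-59 - 156) = 1/(-215) = -1/215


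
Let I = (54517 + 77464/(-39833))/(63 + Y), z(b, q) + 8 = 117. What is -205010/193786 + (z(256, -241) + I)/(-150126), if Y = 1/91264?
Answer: -1182004064986202262869/1110478621445185223234 ≈ -1.0644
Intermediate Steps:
Y = 1/91264 ≈ 1.0957e-5
z(b, q) = 109 (z(b, q) = -8 + 117 = 109)
I = 198179611451008/229025131289 (I = (54517 + 77464/(-39833))/(63 + 1/91264) = (54517 + 77464*(-1/39833))/(5749633/91264) = (54517 - 77464/39833)*(91264/5749633) = (2171498197/39833)*(91264/5749633) = 198179611451008/229025131289 ≈ 865.32)
-205010/193786 + (z(256, -241) + I)/(-150126) = -205010/193786 + (109 + 198179611451008/229025131289)/(-150126) = -205010*1/193786 + (223143350761509/229025131289)*(-1/150126) = -102505/96893 - 74381116920503/11460875619964138 = -1182004064986202262869/1110478621445185223234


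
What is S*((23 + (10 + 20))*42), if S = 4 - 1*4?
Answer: 0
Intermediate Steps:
S = 0 (S = 4 - 4 = 0)
S*((23 + (10 + 20))*42) = 0*((23 + (10 + 20))*42) = 0*((23 + 30)*42) = 0*(53*42) = 0*2226 = 0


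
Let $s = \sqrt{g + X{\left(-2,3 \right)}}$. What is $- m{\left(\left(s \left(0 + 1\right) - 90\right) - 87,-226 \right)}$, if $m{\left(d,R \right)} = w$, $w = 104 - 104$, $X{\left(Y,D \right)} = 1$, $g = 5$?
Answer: $0$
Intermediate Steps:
$s = \sqrt{6}$ ($s = \sqrt{5 + 1} = \sqrt{6} \approx 2.4495$)
$w = 0$
$m{\left(d,R \right)} = 0$
$- m{\left(\left(s \left(0 + 1\right) - 90\right) - 87,-226 \right)} = \left(-1\right) 0 = 0$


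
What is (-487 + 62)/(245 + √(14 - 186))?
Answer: -6125/3541 + 50*I*√43/3541 ≈ -1.7297 + 0.092593*I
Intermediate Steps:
(-487 + 62)/(245 + √(14 - 186)) = -425/(245 + √(-172)) = -425/(245 + 2*I*√43)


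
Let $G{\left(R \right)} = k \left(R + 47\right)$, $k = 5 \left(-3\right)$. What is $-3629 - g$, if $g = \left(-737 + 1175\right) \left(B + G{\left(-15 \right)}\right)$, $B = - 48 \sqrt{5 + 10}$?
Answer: $206611 + 21024 \sqrt{15} \approx 2.8804 \cdot 10^{5}$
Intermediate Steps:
$k = -15$
$G{\left(R \right)} = -705 - 15 R$ ($G{\left(R \right)} = - 15 \left(R + 47\right) = - 15 \left(47 + R\right) = -705 - 15 R$)
$B = - 48 \sqrt{15} \approx -185.9$
$g = -210240 - 21024 \sqrt{15}$ ($g = \left(-737 + 1175\right) \left(- 48 \sqrt{15} - 480\right) = 438 \left(- 48 \sqrt{15} + \left(-705 + 225\right)\right) = 438 \left(- 48 \sqrt{15} - 480\right) = 438 \left(-480 - 48 \sqrt{15}\right) = -210240 - 21024 \sqrt{15} \approx -2.9167 \cdot 10^{5}$)
$-3629 - g = -3629 - \left(-210240 - 21024 \sqrt{15}\right) = -3629 + \left(210240 + 21024 \sqrt{15}\right) = 206611 + 21024 \sqrt{15}$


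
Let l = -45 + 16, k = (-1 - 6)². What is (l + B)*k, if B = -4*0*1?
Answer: -1421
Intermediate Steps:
k = 49 (k = (-7)² = 49)
l = -29
B = 0 (B = 0*1 = 0)
(l + B)*k = (-29 + 0)*49 = -29*49 = -1421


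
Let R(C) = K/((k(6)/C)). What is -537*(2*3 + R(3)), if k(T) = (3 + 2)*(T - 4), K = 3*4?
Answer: -25776/5 ≈ -5155.2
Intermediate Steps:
K = 12
k(T) = -20 + 5*T (k(T) = 5*(-4 + T) = -20 + 5*T)
R(C) = 6*C/5 (R(C) = 12/(((-20 + 5*6)/C)) = 12/(((-20 + 30)/C)) = 12/((10/C)) = 12*(C/10) = 6*C/5)
-537*(2*3 + R(3)) = -537*(2*3 + (6/5)*3) = -537*(6 + 18/5) = -537*48/5 = -25776/5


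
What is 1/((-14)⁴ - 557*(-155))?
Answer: 1/124751 ≈ 8.0160e-6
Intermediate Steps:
1/((-14)⁴ - 557*(-155)) = 1/(38416 + 86335) = 1/124751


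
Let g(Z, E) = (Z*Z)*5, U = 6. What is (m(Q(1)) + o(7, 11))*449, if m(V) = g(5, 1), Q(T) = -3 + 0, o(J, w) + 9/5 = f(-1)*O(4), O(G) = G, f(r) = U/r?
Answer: 222704/5 ≈ 44541.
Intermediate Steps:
f(r) = 6/r
g(Z, E) = 5*Z² (g(Z, E) = Z²*5 = 5*Z²)
o(J, w) = -129/5 (o(J, w) = -9/5 + (6/(-1))*4 = -9/5 + (6*(-1))*4 = -9/5 - 6*4 = -9/5 - 24 = -129/5)
Q(T) = -3
m(V) = 125 (m(V) = 5*5² = 5*25 = 125)
(m(Q(1)) + o(7, 11))*449 = (125 - 129/5)*449 = (496/5)*449 = 222704/5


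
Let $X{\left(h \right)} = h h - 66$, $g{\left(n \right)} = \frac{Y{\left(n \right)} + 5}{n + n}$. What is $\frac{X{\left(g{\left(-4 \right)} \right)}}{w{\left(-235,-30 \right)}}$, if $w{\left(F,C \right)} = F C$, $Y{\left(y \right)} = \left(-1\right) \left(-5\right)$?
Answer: $- \frac{1031}{112800} \approx -0.0091401$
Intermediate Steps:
$Y{\left(y \right)} = 5$
$w{\left(F,C \right)} = C F$
$g{\left(n \right)} = \frac{5}{n}$ ($g{\left(n \right)} = \frac{5 + 5}{n + n} = \frac{10}{2 n} = 10 \frac{1}{2 n} = \frac{5}{n}$)
$X{\left(h \right)} = -66 + h^{2}$ ($X{\left(h \right)} = h^{2} - 66 = -66 + h^{2}$)
$\frac{X{\left(g{\left(-4 \right)} \right)}}{w{\left(-235,-30 \right)}} = \frac{-66 + \left(\frac{5}{-4}\right)^{2}}{\left(-30\right) \left(-235\right)} = \frac{-66 + \left(5 \left(- \frac{1}{4}\right)\right)^{2}}{7050} = \left(-66 + \left(- \frac{5}{4}\right)^{2}\right) \frac{1}{7050} = \left(-66 + \frac{25}{16}\right) \frac{1}{7050} = \left(- \frac{1031}{16}\right) \frac{1}{7050} = - \frac{1031}{112800}$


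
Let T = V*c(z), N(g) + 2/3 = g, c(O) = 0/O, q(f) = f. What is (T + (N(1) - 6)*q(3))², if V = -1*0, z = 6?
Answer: 289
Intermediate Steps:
c(O) = 0
V = 0
N(g) = -⅔ + g
T = 0 (T = 0*0 = 0)
(T + (N(1) - 6)*q(3))² = (0 + ((-⅔ + 1) - 6)*3)² = (0 + (⅓ - 6)*3)² = (0 - 17/3*3)² = (0 - 17)² = (-17)² = 289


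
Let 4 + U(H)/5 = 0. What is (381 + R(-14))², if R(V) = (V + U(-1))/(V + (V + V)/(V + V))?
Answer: 24870169/169 ≈ 1.4716e+5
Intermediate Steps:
U(H) = -20 (U(H) = -20 + 5*0 = -20 + 0 = -20)
R(V) = (-20 + V)/(1 + V) (R(V) = (V - 20)/(V + (V + V)/(V + V)) = (-20 + V)/(V + (2*V)/((2*V))) = (-20 + V)/(V + (2*V)*(1/(2*V))) = (-20 + V)/(V + 1) = (-20 + V)/(1 + V))
(381 + R(-14))² = (381 + (-20 - 14)/(1 - 14))² = (381 - 34/(-13))² = (381 - 1/13*(-34))² = (381 + 34/13)² = (4987/13)² = 24870169/169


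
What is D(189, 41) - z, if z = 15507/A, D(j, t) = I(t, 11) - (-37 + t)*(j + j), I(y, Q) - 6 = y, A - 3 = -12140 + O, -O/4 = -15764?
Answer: -24870614/16973 ≈ -1465.3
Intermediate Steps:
O = 63056 (O = -4*(-15764) = 63056)
A = 50919 (A = 3 + (-12140 + 63056) = 3 + 50916 = 50919)
I(y, Q) = 6 + y
D(j, t) = 6 + t - 2*j*(-37 + t) (D(j, t) = (6 + t) - (-37 + t)*(j + j) = (6 + t) - (-37 + t)*2*j = (6 + t) - 2*j*(-37 + t) = 6 + t - 2*j*(-37 + t))
z = 5169/16973 (z = 15507/50919 = 15507*(1/50919) = 5169/16973 ≈ 0.30454)
D(189, 41) - z = (6 + 41 + 74*189 - 2*189*41) - 1*5169/16973 = (6 + 41 + 13986 - 15498) - 5169/16973 = -1465 - 5169/16973 = -24870614/16973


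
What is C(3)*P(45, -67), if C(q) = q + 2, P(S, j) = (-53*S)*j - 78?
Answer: 798585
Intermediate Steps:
P(S, j) = -78 - 53*S*j (P(S, j) = -53*S*j - 78 = -78 - 53*S*j)
C(q) = 2 + q
C(3)*P(45, -67) = (2 + 3)*(-78 - 53*45*(-67)) = 5*(-78 + 159795) = 5*159717 = 798585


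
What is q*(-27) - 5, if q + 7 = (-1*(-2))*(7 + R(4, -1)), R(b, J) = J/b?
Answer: -361/2 ≈ -180.50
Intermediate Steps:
q = 13/2 (q = -7 + (-1*(-2))*(7 - 1/4) = -7 + 2*(7 - 1*1/4) = -7 + 2*(7 - 1/4) = -7 + 2*(27/4) = -7 + 27/2 = 13/2 ≈ 6.5000)
q*(-27) - 5 = (13/2)*(-27) - 5 = -351/2 - 5 = -361/2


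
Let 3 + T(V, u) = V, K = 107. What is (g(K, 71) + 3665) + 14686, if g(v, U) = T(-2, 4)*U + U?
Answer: 18067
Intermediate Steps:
T(V, u) = -3 + V
g(v, U) = -4*U (g(v, U) = (-3 - 2)*U + U = -5*U + U = -4*U)
(g(K, 71) + 3665) + 14686 = (-4*71 + 3665) + 14686 = (-284 + 3665) + 14686 = 3381 + 14686 = 18067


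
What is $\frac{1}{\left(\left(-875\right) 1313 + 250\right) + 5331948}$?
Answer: $\frac{1}{4183323} \approx 2.3904 \cdot 10^{-7}$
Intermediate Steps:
$\frac{1}{\left(\left(-875\right) 1313 + 250\right) + 5331948} = \frac{1}{\left(-1148875 + 250\right) + 5331948} = \frac{1}{-1148625 + 5331948} = \frac{1}{4183323}$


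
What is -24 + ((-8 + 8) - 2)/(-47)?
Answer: -1126/47 ≈ -23.957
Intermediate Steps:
-24 + ((-8 + 8) - 2)/(-47) = -24 - (0 - 2)/47 = -24 - 1/47*(-2) = -24 + 2/47 = -1126/47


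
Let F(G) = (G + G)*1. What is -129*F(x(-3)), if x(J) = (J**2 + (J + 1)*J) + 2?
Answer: -4386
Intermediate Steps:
x(J) = 2 + J**2 + J*(1 + J) (x(J) = (J**2 + (1 + J)*J) + 2 = (J**2 + J*(1 + J)) + 2 = 2 + J**2 + J*(1 + J))
F(G) = 2*G (F(G) = (2*G)*1 = 2*G)
-129*F(x(-3)) = -258*(2 - 3 + 2*(-3)**2) = -258*(2 - 3 + 2*9) = -258*(2 - 3 + 18) = -258*17 = -129*34 = -4386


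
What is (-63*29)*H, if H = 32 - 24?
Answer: -14616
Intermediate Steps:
H = 8
(-63*29)*H = -63*29*8 = -1827*8 = -14616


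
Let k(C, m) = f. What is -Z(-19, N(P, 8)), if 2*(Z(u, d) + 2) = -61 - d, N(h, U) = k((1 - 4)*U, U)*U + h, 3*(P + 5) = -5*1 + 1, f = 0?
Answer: 88/3 ≈ 29.333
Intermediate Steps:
k(C, m) = 0
P = -19/3 (P = -5 + (-5*1 + 1)/3 = -5 + (-5 + 1)/3 = -5 + (⅓)*(-4) = -5 - 4/3 = -19/3 ≈ -6.3333)
N(h, U) = h (N(h, U) = 0*U + h = 0 + h = h)
Z(u, d) = -65/2 - d/2 (Z(u, d) = -2 + (-61 - d)/2 = -2 + (-61/2 - d/2) = -65/2 - d/2)
-Z(-19, N(P, 8)) = -(-65/2 - ½*(-19/3)) = -(-65/2 + 19/6) = -1*(-88/3) = 88/3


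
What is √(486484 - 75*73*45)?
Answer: √240109 ≈ 490.01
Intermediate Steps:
√(486484 - 75*73*45) = √(486484 - 5475*45) = √(486484 - 246375) = √240109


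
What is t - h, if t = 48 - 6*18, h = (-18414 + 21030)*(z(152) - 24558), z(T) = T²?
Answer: 3803604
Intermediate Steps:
h = -3803664 (h = (-18414 + 21030)*(152² - 24558) = 2616*(23104 - 24558) = 2616*(-1454) = -3803664)
t = -60 (t = 48 - 108 = -60)
t - h = -60 - 1*(-3803664) = -60 + 3803664 = 3803604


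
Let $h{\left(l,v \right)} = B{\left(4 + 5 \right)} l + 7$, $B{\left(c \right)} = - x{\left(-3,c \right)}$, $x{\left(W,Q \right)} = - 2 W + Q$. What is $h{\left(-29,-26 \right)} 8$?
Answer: $3536$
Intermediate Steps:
$x{\left(W,Q \right)} = Q - 2 W$
$B{\left(c \right)} = -6 - c$ ($B{\left(c \right)} = - (c - -6) = - (c + 6) = - (6 + c) = -6 - c$)
$h{\left(l,v \right)} = 7 - 15 l$ ($h{\left(l,v \right)} = \left(-6 - \left(4 + 5\right)\right) l + 7 = \left(-6 - 9\right) l + 7 = - 15 l + 7 = 7 - 15 l$)
$h{\left(-29,-26 \right)} 8 = \left(7 - -435\right) 8 = \left(7 + 435\right) 8 = 442 \cdot 8 = 3536$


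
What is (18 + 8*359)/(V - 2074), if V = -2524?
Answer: -1445/2299 ≈ -0.62853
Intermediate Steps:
(18 + 8*359)/(V - 2074) = (18 + 8*359)/(-2524 - 2074) = (18 + 2872)/(-4598) = 2890*(-1/4598) = -1445/2299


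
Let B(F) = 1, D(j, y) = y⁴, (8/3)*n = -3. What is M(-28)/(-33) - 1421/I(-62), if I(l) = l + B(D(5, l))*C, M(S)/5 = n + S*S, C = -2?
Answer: -203627/2112 ≈ -96.414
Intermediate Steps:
n = -9/8 (n = (3/8)*(-3) = -9/8 ≈ -1.1250)
M(S) = -45/8 + 5*S² (M(S) = 5*(-9/8 + S*S) = 5*(-9/8 + S²) = -45/8 + 5*S²)
I(l) = -2 + l (I(l) = l + 1*(-2) = l - 2 = -2 + l)
M(-28)/(-33) - 1421/I(-62) = (-45/8 + 5*(-28)²)/(-33) - 1421/(-2 - 62) = (-45/8 + 5*784)*(-1/33) - 1421/(-64) = (-45/8 + 3920)*(-1/33) - 1421*(-1/64) = (31315/8)*(-1/33) + 1421/64 = -31315/264 + 1421/64 = -203627/2112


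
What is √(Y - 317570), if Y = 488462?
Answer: 6*√4747 ≈ 413.39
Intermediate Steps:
√(Y - 317570) = √(488462 - 317570) = √170892 = 6*√4747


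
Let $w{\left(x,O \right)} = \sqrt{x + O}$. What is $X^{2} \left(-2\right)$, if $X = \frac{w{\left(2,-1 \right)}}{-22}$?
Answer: $- \frac{1}{242} \approx -0.0041322$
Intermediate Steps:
$w{\left(x,O \right)} = \sqrt{O + x}$
$X = - \frac{1}{22}$ ($X = \frac{\sqrt{-1 + 2}}{-22} = \sqrt{1} \left(- \frac{1}{22}\right) = 1 \left(- \frac{1}{22}\right) = - \frac{1}{22} \approx -0.045455$)
$X^{2} \left(-2\right) = \left(- \frac{1}{22}\right)^{2} \left(-2\right) = \frac{1}{484} \left(-2\right) = - \frac{1}{242}$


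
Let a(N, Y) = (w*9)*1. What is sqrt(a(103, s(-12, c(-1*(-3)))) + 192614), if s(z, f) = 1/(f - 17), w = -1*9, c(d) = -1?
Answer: sqrt(192533) ≈ 438.79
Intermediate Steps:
w = -9
s(z, f) = 1/(-17 + f)
a(N, Y) = -81 (a(N, Y) = -9*9*1 = -81*1 = -81)
sqrt(a(103, s(-12, c(-1*(-3)))) + 192614) = sqrt(-81 + 192614) = sqrt(192533)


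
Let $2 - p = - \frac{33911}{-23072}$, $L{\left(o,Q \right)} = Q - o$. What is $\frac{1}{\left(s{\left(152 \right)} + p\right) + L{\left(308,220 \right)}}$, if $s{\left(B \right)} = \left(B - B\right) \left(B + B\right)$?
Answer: $- \frac{23072}{2018103} \approx -0.011433$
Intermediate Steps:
$s{\left(B \right)} = 0$ ($s{\left(B \right)} = 0 \cdot 2 B = 0$)
$p = \frac{12233}{23072}$ ($p = 2 - - \frac{33911}{-23072} = 2 - \left(-33911\right) \left(- \frac{1}{23072}\right) = 2 - \frac{33911}{23072} = \frac{12233}{23072} \approx 0.53021$)
$\frac{1}{\left(s{\left(152 \right)} + p\right) + L{\left(308,220 \right)}} = \frac{1}{\left(0 + \frac{12233}{23072}\right) + \left(220 - 308\right)} = \frac{1}{\frac{12233}{23072} + \left(220 - 308\right)} = \frac{1}{\frac{12233}{23072} - 88} = \frac{1}{- \frac{2018103}{23072}} = - \frac{23072}{2018103}$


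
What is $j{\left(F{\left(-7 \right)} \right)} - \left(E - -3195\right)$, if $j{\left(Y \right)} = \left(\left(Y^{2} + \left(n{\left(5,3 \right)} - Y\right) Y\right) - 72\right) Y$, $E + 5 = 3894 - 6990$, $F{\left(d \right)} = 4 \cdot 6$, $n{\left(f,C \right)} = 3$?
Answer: $-94$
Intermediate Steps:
$F{\left(d \right)} = 24$
$E = -3101$ ($E = -5 + \left(3894 - 6990\right) = -5 - 3096 = -3101$)
$j{\left(Y \right)} = Y \left(-72 + Y^{2} + Y \left(3 - Y\right)\right)$ ($j{\left(Y \right)} = \left(\left(Y^{2} + \left(3 - Y\right) Y\right) - 72\right) Y = \left(\left(Y^{2} + Y \left(3 - Y\right)\right) - 72\right) Y = \left(-72 + Y^{2} + Y \left(3 - Y\right)\right) Y = Y \left(-72 + Y^{2} + Y \left(3 - Y\right)\right)$)
$j{\left(F{\left(-7 \right)} \right)} - \left(E - -3195\right) = 3 \cdot 24 \left(-24 + 24\right) - \left(-3101 - -3195\right) = 3 \cdot 24 \cdot 0 - \left(-3101 + 3195\right) = 0 - 94 = -94$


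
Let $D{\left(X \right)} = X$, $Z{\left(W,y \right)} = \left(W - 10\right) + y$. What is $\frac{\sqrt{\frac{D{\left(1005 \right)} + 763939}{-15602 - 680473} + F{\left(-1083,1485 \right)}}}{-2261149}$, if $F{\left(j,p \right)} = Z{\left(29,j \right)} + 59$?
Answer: $- \frac{i \sqrt{19499018641917}}{314785858035} \approx - 1.4028 \cdot 10^{-5} i$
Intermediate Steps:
$Z{\left(W,y \right)} = -10 + W + y$ ($Z{\left(W,y \right)} = \left(-10 + W\right) + y = -10 + W + y$)
$F{\left(j,p \right)} = 78 + j$ ($F{\left(j,p \right)} = \left(-10 + 29 + j\right) + 59 = \left(19 + j\right) + 59 = 78 + j$)
$\frac{\sqrt{\frac{D{\left(1005 \right)} + 763939}{-15602 - 680473} + F{\left(-1083,1485 \right)}}}{-2261149} = \frac{\sqrt{\frac{1005 + 763939}{-15602 - 680473} + \left(78 - 1083\right)}}{-2261149} = \sqrt{\frac{764944}{-696075} - 1005} \left(- \frac{1}{2261149}\right) = \sqrt{764944 \left(- \frac{1}{696075}\right) - 1005} \left(- \frac{1}{2261149}\right) = \sqrt{- \frac{764944}{696075} - 1005} \left(- \frac{1}{2261149}\right) = \sqrt{- \frac{700320319}{696075}} \left(- \frac{1}{2261149}\right) = \frac{i \sqrt{19499018641917}}{139215} \left(- \frac{1}{2261149}\right) = - \frac{i \sqrt{19499018641917}}{314785858035}$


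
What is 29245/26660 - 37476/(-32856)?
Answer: 16333199/7299508 ≈ 2.2376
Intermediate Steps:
29245/26660 - 37476/(-32856) = 29245*(1/26660) - 37476*(-1/32856) = 5849/5332 + 3123/2738 = 16333199/7299508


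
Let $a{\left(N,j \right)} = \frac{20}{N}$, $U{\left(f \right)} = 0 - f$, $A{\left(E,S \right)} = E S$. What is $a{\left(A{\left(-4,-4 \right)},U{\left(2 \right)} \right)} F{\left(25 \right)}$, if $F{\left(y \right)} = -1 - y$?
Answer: $- \frac{65}{2} \approx -32.5$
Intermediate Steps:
$U{\left(f \right)} = - f$
$a{\left(A{\left(-4,-4 \right)},U{\left(2 \right)} \right)} F{\left(25 \right)} = \frac{20}{\left(-4\right) \left(-4\right)} \left(-1 - 25\right) = \frac{20}{16} \left(-1 - 25\right) = 20 \cdot \frac{1}{16} \left(-26\right) = \frac{5}{4} \left(-26\right) = - \frac{65}{2}$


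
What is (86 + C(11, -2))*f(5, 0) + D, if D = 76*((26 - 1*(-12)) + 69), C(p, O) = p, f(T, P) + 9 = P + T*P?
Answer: 7259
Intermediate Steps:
f(T, P) = -9 + P + P*T (f(T, P) = -9 + (P + T*P) = -9 + (P + P*T) = -9 + P + P*T)
D = 8132 (D = 76*((26 + 12) + 69) = 76*(38 + 69) = 76*107 = 8132)
(86 + C(11, -2))*f(5, 0) + D = (86 + 11)*(-9 + 0 + 0*5) + 8132 = 97*(-9 + 0 + 0) + 8132 = 97*(-9) + 8132 = -873 + 8132 = 7259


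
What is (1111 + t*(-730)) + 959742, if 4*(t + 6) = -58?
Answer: 975818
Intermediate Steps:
t = -41/2 (t = -6 + (1/4)*(-58) = -6 - 29/2 = -41/2 ≈ -20.500)
(1111 + t*(-730)) + 959742 = (1111 - 41/2*(-730)) + 959742 = (1111 + 14965) + 959742 = 16076 + 959742 = 975818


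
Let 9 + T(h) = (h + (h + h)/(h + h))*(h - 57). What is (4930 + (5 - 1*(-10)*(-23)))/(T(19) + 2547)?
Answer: 4705/1778 ≈ 2.6462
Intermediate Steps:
T(h) = -9 + (1 + h)*(-57 + h) (T(h) = -9 + (h + (h + h)/(h + h))*(h - 57) = -9 + (h + (2*h)/((2*h)))*(-57 + h) = -9 + (h + (2*h)*(1/(2*h)))*(-57 + h) = -9 + (h + 1)*(-57 + h) = -9 + (1 + h)*(-57 + h))
(4930 + (5 - 1*(-10)*(-23)))/(T(19) + 2547) = (4930 + (5 - 1*(-10)*(-23)))/((-66 + 19² - 56*19) + 2547) = (4930 + (5 + 10*(-23)))/((-66 + 361 - 1064) + 2547) = (4930 + (5 - 230))/(-769 + 2547) = (4930 - 225)/1778 = 4705*(1/1778) = 4705/1778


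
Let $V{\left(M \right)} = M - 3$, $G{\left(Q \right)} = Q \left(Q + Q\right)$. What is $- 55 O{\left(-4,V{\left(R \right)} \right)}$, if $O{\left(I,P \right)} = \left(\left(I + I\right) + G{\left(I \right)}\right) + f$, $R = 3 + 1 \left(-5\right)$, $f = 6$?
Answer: $-1650$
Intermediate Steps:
$G{\left(Q \right)} = 2 Q^{2}$ ($G{\left(Q \right)} = Q 2 Q = 2 Q^{2}$)
$R = -2$ ($R = 3 - 5 = -2$)
$V{\left(M \right)} = -3 + M$
$O{\left(I,P \right)} = 6 + 2 I + 2 I^{2}$ ($O{\left(I,P \right)} = \left(\left(I + I\right) + 2 I^{2}\right) + 6 = \left(2 I + 2 I^{2}\right) + 6 = 6 + 2 I + 2 I^{2}$)
$- 55 O{\left(-4,V{\left(R \right)} \right)} = - 55 \left(6 + 2 \left(-4\right) + 2 \left(-4\right)^{2}\right) = - 55 \left(6 - 8 + 2 \cdot 16\right) = - 55 \left(6 - 8 + 32\right) = \left(-55\right) 30 = -1650$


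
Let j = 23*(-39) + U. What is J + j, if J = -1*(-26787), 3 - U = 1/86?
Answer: 2226797/86 ≈ 25893.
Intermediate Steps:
U = 257/86 (U = 3 - 1/86 = 257/86 ≈ 2.9884)
j = -76885/86 (j = 23*(-39) + 257/86 = -897 + 257/86 = -76885/86 ≈ -894.01)
J = 26787
J + j = 26787 - 76885/86 = 2226797/86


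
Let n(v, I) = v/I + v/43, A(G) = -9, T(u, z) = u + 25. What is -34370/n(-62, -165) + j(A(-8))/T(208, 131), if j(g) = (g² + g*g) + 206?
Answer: 28410516751/881206 ≈ 32241.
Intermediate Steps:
T(u, z) = 25 + u
j(g) = 206 + 2*g² (j(g) = (g² + g²) + 206 = 2*g² + 206 = 206 + 2*g²)
n(v, I) = v/43 + v/I (n(v, I) = v/I + v*(1/43) = v/I + v/43 = v/43 + v/I)
-34370/n(-62, -165) + j(A(-8))/T(208, 131) = -34370/((1/43)*(-62) - 62/(-165)) + (206 + 2*(-9)²)/(25 + 208) = -34370/(-62/43 - 62*(-1/165)) + (206 + 2*81)/233 = -34370/(-62/43 + 62/165) + (206 + 162)*(1/233) = -34370/(-7564/7095) + 368*(1/233) = -34370*(-7095/7564) + 368/233 = 121927575/3782 + 368/233 = 28410516751/881206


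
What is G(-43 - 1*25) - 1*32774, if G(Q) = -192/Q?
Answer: -557110/17 ≈ -32771.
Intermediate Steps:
G(-43 - 1*25) - 1*32774 = -192/(-43 - 1*25) - 1*32774 = -192/(-43 - 25) - 32774 = -192/(-68) - 32774 = -192*(-1/68) - 32774 = 48/17 - 32774 = -557110/17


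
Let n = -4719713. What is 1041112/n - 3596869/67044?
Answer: -17045989691525/316428438372 ≈ -53.870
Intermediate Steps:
1041112/n - 3596869/67044 = 1041112/(-4719713) - 3596869/67044 = 1041112*(-1/4719713) - 3596869*1/67044 = -1041112/4719713 - 3596869/67044 = -17045989691525/316428438372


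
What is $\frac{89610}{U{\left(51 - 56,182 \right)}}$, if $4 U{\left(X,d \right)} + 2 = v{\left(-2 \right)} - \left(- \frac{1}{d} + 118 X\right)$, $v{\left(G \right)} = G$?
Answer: $\frac{21745360}{35551} \approx 611.67$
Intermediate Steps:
$U{\left(X,d \right)} = -1 - \frac{59 X}{2} + \frac{1}{4 d}$ ($U{\left(X,d \right)} = - \frac{1}{2} + \frac{-2 - \left(- \frac{1}{d} + 118 X\right)}{4} = - \frac{1}{2} + \frac{-2 + \frac{1}{d} - 118 X}{4} = - \frac{1}{2} - \left(\frac{1}{2} - \frac{1}{4 d} + \frac{59 X}{2}\right) = -1 - \frac{59 X}{2} + \frac{1}{4 d}$)
$\frac{89610}{U{\left(51 - 56,182 \right)}} = \frac{89610}{-1 - \frac{59 \left(51 - 56\right)}{2} + \frac{1}{4 \cdot 182}} = \frac{89610}{-1 - \frac{59 \left(51 - 56\right)}{2} + \frac{1}{4} \cdot \frac{1}{182}} = \frac{89610}{-1 - - \frac{295}{2} + \frac{1}{728}} = \frac{89610}{-1 + \frac{295}{2} + \frac{1}{728}} = \frac{89610}{\frac{106653}{728}} = 89610 \cdot \frac{728}{106653} = \frac{21745360}{35551}$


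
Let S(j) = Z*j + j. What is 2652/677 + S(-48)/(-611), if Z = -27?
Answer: 59652/31819 ≈ 1.8747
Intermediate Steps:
S(j) = -26*j (S(j) = -27*j + j = -26*j)
2652/677 + S(-48)/(-611) = 2652/677 - 26*(-48)/(-611) = 2652*(1/677) + 1248*(-1/611) = 2652/677 - 96/47 = 59652/31819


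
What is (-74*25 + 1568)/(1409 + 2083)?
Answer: -47/582 ≈ -0.080756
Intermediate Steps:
(-74*25 + 1568)/(1409 + 2083) = (-1850 + 1568)/3492 = -282*1/3492 = -47/582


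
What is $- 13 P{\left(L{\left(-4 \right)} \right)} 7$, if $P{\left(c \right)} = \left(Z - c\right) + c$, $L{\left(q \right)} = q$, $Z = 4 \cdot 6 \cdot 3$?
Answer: $-6552$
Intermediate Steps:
$Z = 72$ ($Z = 24 \cdot 3 = 72$)
$P{\left(c \right)} = 72$ ($P{\left(c \right)} = \left(72 - c\right) + c = 72$)
$- 13 P{\left(L{\left(-4 \right)} \right)} 7 = \left(-13\right) 72 \cdot 7 = \left(-936\right) 7 = -6552$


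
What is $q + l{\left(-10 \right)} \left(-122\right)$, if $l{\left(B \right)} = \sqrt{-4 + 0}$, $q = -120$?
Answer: $-120 - 244 i \approx -120.0 - 244.0 i$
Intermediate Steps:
$l{\left(B \right)} = 2 i$ ($l{\left(B \right)} = \sqrt{-4} = 2 i$)
$q + l{\left(-10 \right)} \left(-122\right) = -120 + 2 i \left(-122\right) = -120 - 244 i$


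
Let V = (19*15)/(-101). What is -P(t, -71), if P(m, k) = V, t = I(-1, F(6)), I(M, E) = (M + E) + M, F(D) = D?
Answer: 285/101 ≈ 2.8218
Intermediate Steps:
I(M, E) = E + 2*M (I(M, E) = (E + M) + M = E + 2*M)
t = 4 (t = 6 + 2*(-1) = 6 - 2 = 4)
V = -285/101 (V = 285*(-1/101) = -285/101 ≈ -2.8218)
P(m, k) = -285/101
-P(t, -71) = -1*(-285/101) = 285/101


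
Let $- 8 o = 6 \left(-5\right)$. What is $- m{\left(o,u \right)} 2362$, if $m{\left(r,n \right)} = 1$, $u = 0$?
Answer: $-2362$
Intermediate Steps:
$o = \frac{15}{4}$ ($o = - \frac{6 \left(-5\right)}{8} = \left(- \frac{1}{8}\right) \left(-30\right) = \frac{15}{4} \approx 3.75$)
$- m{\left(o,u \right)} 2362 = - 1 \cdot 2362 = \left(-1\right) 2362 = -2362$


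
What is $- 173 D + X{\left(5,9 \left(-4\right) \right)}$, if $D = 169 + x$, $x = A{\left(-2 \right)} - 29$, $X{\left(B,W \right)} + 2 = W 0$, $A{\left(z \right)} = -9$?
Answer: $-22665$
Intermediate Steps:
$X{\left(B,W \right)} = -2$ ($X{\left(B,W \right)} = -2 + W 0 = -2 + 0 = -2$)
$x = -38$ ($x = -9 - 29 = -38$)
$D = 131$ ($D = 169 - 38 = 131$)
$- 173 D + X{\left(5,9 \left(-4\right) \right)} = \left(-173\right) 131 - 2 = -22663 - 2 = -22665$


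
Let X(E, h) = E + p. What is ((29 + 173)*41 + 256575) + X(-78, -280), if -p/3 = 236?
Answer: 264071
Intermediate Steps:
p = -708 (p = -3*236 = -708)
X(E, h) = -708 + E (X(E, h) = E - 708 = -708 + E)
((29 + 173)*41 + 256575) + X(-78, -280) = ((29 + 173)*41 + 256575) + (-708 - 78) = (202*41 + 256575) - 786 = (8282 + 256575) - 786 = 264857 - 786 = 264071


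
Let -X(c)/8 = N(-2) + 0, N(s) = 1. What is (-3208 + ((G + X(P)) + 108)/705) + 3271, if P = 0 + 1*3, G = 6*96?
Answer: 45091/705 ≈ 63.959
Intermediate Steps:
G = 576
P = 3 (P = 0 + 3 = 3)
X(c) = -8 (X(c) = -8*(1 + 0) = -8*1 = -8)
(-3208 + ((G + X(P)) + 108)/705) + 3271 = (-3208 + ((576 - 8) + 108)/705) + 3271 = (-3208 + (568 + 108)*(1/705)) + 3271 = (-3208 + 676*(1/705)) + 3271 = (-3208 + 676/705) + 3271 = -2260964/705 + 3271 = 45091/705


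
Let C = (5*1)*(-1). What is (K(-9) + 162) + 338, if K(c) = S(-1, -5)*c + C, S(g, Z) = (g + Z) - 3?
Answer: 576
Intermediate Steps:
C = -5 (C = 5*(-1) = -5)
S(g, Z) = -3 + Z + g (S(g, Z) = (Z + g) - 3 = -3 + Z + g)
K(c) = -5 - 9*c (K(c) = (-3 - 5 - 1)*c - 5 = -9*c - 5 = -5 - 9*c)
(K(-9) + 162) + 338 = ((-5 - 9*(-9)) + 162) + 338 = ((-5 + 81) + 162) + 338 = (76 + 162) + 338 = 238 + 338 = 576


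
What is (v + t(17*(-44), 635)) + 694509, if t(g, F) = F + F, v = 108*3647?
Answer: 1089655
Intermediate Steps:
v = 393876
t(g, F) = 2*F
(v + t(17*(-44), 635)) + 694509 = (393876 + 2*635) + 694509 = (393876 + 1270) + 694509 = 395146 + 694509 = 1089655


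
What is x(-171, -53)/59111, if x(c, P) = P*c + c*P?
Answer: 18126/59111 ≈ 0.30664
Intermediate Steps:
x(c, P) = 2*P*c (x(c, P) = P*c + P*c = 2*P*c)
x(-171, -53)/59111 = (2*(-53)*(-171))/59111 = 18126*(1/59111) = 18126/59111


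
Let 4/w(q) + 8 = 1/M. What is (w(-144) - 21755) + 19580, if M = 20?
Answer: -345905/159 ≈ -2175.5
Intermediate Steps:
w(q) = -80/159 (w(q) = 4/(-8 + 1/20) = 4/(-159/20) = 4*(-20/159) = -80/159)
(w(-144) - 21755) + 19580 = (-80/159 - 21755) + 19580 = -3459125/159 + 19580 = -345905/159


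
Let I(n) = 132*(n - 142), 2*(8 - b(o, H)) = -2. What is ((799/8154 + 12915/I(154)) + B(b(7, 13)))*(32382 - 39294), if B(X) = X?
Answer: -198060400/1661 ≈ -1.1924e+5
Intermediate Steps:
b(o, H) = 9 (b(o, H) = 8 - ½*(-2) = 8 + 1 = 9)
I(n) = -18744 + 132*n (I(n) = 132*(-142 + n) = -18744 + 132*n)
((799/8154 + 12915/I(154)) + B(b(7, 13)))*(32382 - 39294) = ((799/8154 + 12915/(-18744 + 132*154)) + 9)*(32382 - 39294) = ((799*(1/8154) + 12915/(-18744 + 20328)) + 9)*(-6912) = ((799/8154 + 12915/1584) + 9)*(-6912) = ((799/8154 + 12915*(1/1584)) + 9)*(-6912) = ((799/8154 + 1435/176) + 9)*(-6912) = (5920807/717552 + 9)*(-6912) = (12378775/717552)*(-6912) = -198060400/1661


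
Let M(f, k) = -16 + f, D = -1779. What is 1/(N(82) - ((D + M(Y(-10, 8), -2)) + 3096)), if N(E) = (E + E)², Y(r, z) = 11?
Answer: 1/25584 ≈ 3.9087e-5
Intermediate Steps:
N(E) = 4*E² (N(E) = (2*E)² = 4*E²)
1/(N(82) - ((D + M(Y(-10, 8), -2)) + 3096)) = 1/(4*82² - ((-1779 + (-16 + 11)) + 3096)) = 1/(4*6724 - ((-1779 - 5) + 3096)) = 1/(26896 - (-1784 + 3096)) = 1/(26896 - 1*1312) = 1/(26896 - 1312) = 1/25584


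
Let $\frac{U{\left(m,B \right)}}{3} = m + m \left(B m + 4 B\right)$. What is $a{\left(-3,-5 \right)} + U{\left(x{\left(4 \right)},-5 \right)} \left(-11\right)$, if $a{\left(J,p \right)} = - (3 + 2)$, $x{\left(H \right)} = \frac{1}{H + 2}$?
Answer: $\frac{1249}{12} \approx 104.08$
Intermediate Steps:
$x{\left(H \right)} = \frac{1}{2 + H}$
$U{\left(m,B \right)} = 3 m + 3 m \left(4 B + B m\right)$ ($U{\left(m,B \right)} = 3 \left(m + m \left(B m + 4 B\right)\right) = 3 \left(m + m \left(4 B + B m\right)\right) = 3 m + 3 m \left(4 B + B m\right)$)
$a{\left(J,p \right)} = -5$ ($a{\left(J,p \right)} = \left(-1\right) 5 = -5$)
$a{\left(-3,-5 \right)} + U{\left(x{\left(4 \right)},-5 \right)} \left(-11\right) = -5 + \frac{3 \left(1 + 4 \left(-5\right) - \frac{5}{2 + 4}\right)}{2 + 4} \left(-11\right) = -5 + \frac{3 \left(1 - 20 - \frac{5}{6}\right)}{6} \left(-11\right) = -5 + 3 \cdot \frac{1}{6} \left(1 - 20 - \frac{5}{6}\right) \left(-11\right) = -5 + 3 \cdot \frac{1}{6} \left(- \frac{119}{6}\right) \left(-11\right) = -5 - - \frac{1309}{12} = -5 + \frac{1309}{12} = \frac{1249}{12}$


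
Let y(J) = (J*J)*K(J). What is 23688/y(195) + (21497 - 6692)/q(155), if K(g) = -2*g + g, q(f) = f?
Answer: 2439412283/25540125 ≈ 95.513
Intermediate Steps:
K(g) = -g
y(J) = -J³ (y(J) = (J*J)*(-J) = J²*(-J) = -J³)
23688/y(195) + (21497 - 6692)/q(155) = 23688/((-1*195³)) + (21497 - 6692)/155 = 23688/((-1*7414875)) + 14805*(1/155) = 23688/(-7414875) + 2961/31 = 23688*(-1/7414875) + 2961/31 = -2632/823875 + 2961/31 = 2439412283/25540125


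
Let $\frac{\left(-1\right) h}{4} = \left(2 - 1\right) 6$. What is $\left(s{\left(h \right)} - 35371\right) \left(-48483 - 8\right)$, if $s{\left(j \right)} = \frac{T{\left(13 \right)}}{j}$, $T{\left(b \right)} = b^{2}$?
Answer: $\frac{41172398843}{24} \approx 1.7155 \cdot 10^{9}$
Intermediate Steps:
$h = -24$ ($h = - 4 \left(2 - 1\right) 6 = - 4 \cdot 1 \cdot 6 = \left(-4\right) 6 = -24$)
$s{\left(j \right)} = \frac{169}{j}$ ($s{\left(j \right)} = \frac{13^{2}}{j} = \frac{169}{j}$)
$\left(s{\left(h \right)} - 35371\right) \left(-48483 - 8\right) = \left(\frac{169}{-24} - 35371\right) \left(-48483 - 8\right) = \left(169 \left(- \frac{1}{24}\right) - 35371\right) \left(-48491\right) = \left(- \frac{169}{24} - 35371\right) \left(-48491\right) = \left(- \frac{849073}{24}\right) \left(-48491\right) = \frac{41172398843}{24}$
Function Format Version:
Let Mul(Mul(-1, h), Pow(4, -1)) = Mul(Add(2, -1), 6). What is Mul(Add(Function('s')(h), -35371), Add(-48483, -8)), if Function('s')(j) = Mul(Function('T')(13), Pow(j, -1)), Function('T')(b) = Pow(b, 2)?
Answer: Rational(41172398843, 24) ≈ 1.7155e+9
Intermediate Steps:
h = -24 (h = Mul(-4, Mul(Add(2, -1), 6)) = Mul(-4, Mul(1, 6)) = Mul(-4, 6) = -24)
Function('s')(j) = Mul(169, Pow(j, -1)) (Function('s')(j) = Mul(Pow(13, 2), Pow(j, -1)) = Mul(169, Pow(j, -1)))
Mul(Add(Function('s')(h), -35371), Add(-48483, -8)) = Mul(Add(Mul(169, Pow(-24, -1)), -35371), Add(-48483, -8)) = Mul(Add(Mul(169, Rational(-1, 24)), -35371), -48491) = Mul(Add(Rational(-169, 24), -35371), -48491) = Mul(Rational(-849073, 24), -48491) = Rational(41172398843, 24)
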